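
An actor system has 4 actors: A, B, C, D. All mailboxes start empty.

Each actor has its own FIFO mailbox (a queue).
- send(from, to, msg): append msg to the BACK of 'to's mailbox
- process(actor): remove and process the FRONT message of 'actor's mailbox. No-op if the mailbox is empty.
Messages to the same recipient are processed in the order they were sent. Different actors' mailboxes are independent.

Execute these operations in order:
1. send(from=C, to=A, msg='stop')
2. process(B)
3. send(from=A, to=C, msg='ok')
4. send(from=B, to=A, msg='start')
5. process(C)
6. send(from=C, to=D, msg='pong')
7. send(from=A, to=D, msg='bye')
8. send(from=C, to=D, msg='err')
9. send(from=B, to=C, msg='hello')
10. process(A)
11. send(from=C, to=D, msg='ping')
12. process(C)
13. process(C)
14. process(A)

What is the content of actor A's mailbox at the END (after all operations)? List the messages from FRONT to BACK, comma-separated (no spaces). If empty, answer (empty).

After 1 (send(from=C, to=A, msg='stop')): A:[stop] B:[] C:[] D:[]
After 2 (process(B)): A:[stop] B:[] C:[] D:[]
After 3 (send(from=A, to=C, msg='ok')): A:[stop] B:[] C:[ok] D:[]
After 4 (send(from=B, to=A, msg='start')): A:[stop,start] B:[] C:[ok] D:[]
After 5 (process(C)): A:[stop,start] B:[] C:[] D:[]
After 6 (send(from=C, to=D, msg='pong')): A:[stop,start] B:[] C:[] D:[pong]
After 7 (send(from=A, to=D, msg='bye')): A:[stop,start] B:[] C:[] D:[pong,bye]
After 8 (send(from=C, to=D, msg='err')): A:[stop,start] B:[] C:[] D:[pong,bye,err]
After 9 (send(from=B, to=C, msg='hello')): A:[stop,start] B:[] C:[hello] D:[pong,bye,err]
After 10 (process(A)): A:[start] B:[] C:[hello] D:[pong,bye,err]
After 11 (send(from=C, to=D, msg='ping')): A:[start] B:[] C:[hello] D:[pong,bye,err,ping]
After 12 (process(C)): A:[start] B:[] C:[] D:[pong,bye,err,ping]
After 13 (process(C)): A:[start] B:[] C:[] D:[pong,bye,err,ping]
After 14 (process(A)): A:[] B:[] C:[] D:[pong,bye,err,ping]

Answer: (empty)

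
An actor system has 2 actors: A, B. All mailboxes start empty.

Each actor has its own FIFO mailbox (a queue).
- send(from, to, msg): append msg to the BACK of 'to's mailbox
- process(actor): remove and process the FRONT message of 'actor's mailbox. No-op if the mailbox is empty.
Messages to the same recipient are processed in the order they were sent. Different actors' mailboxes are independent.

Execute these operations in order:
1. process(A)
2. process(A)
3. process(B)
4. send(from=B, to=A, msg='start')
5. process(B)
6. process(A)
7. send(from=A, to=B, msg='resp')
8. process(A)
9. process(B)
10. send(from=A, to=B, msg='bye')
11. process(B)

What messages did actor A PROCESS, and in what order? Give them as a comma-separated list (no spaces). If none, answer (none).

Answer: start

Derivation:
After 1 (process(A)): A:[] B:[]
After 2 (process(A)): A:[] B:[]
After 3 (process(B)): A:[] B:[]
After 4 (send(from=B, to=A, msg='start')): A:[start] B:[]
After 5 (process(B)): A:[start] B:[]
After 6 (process(A)): A:[] B:[]
After 7 (send(from=A, to=B, msg='resp')): A:[] B:[resp]
After 8 (process(A)): A:[] B:[resp]
After 9 (process(B)): A:[] B:[]
After 10 (send(from=A, to=B, msg='bye')): A:[] B:[bye]
After 11 (process(B)): A:[] B:[]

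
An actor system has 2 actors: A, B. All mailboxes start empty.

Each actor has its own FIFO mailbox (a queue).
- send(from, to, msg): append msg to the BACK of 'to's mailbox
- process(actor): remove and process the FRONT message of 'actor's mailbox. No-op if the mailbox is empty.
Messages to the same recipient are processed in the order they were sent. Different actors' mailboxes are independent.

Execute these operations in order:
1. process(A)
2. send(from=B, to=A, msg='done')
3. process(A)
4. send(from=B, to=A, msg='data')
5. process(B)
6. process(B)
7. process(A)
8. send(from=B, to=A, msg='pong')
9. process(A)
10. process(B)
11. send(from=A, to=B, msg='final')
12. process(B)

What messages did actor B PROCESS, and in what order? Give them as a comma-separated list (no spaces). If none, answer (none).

After 1 (process(A)): A:[] B:[]
After 2 (send(from=B, to=A, msg='done')): A:[done] B:[]
After 3 (process(A)): A:[] B:[]
After 4 (send(from=B, to=A, msg='data')): A:[data] B:[]
After 5 (process(B)): A:[data] B:[]
After 6 (process(B)): A:[data] B:[]
After 7 (process(A)): A:[] B:[]
After 8 (send(from=B, to=A, msg='pong')): A:[pong] B:[]
After 9 (process(A)): A:[] B:[]
After 10 (process(B)): A:[] B:[]
After 11 (send(from=A, to=B, msg='final')): A:[] B:[final]
After 12 (process(B)): A:[] B:[]

Answer: final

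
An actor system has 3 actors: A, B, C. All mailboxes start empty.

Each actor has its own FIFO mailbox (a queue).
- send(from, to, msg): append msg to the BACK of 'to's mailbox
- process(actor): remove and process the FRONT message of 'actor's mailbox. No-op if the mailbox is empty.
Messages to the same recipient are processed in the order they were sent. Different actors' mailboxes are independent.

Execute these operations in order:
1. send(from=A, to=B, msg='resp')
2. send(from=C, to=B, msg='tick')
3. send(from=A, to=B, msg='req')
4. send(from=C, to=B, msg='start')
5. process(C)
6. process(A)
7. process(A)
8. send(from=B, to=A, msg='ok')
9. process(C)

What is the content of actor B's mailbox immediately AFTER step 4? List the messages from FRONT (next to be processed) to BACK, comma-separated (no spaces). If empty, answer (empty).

After 1 (send(from=A, to=B, msg='resp')): A:[] B:[resp] C:[]
After 2 (send(from=C, to=B, msg='tick')): A:[] B:[resp,tick] C:[]
After 3 (send(from=A, to=B, msg='req')): A:[] B:[resp,tick,req] C:[]
After 4 (send(from=C, to=B, msg='start')): A:[] B:[resp,tick,req,start] C:[]

resp,tick,req,start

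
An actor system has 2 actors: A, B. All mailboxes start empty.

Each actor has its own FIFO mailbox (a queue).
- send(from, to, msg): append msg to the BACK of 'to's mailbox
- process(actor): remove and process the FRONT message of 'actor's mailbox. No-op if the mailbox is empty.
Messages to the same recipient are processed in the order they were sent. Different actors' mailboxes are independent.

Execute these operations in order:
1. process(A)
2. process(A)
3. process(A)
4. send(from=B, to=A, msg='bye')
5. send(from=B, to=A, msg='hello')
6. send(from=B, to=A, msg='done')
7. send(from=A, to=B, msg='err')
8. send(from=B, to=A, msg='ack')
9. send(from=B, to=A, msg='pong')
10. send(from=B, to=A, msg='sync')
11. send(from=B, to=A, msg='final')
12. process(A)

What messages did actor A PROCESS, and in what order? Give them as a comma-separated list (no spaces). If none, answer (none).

After 1 (process(A)): A:[] B:[]
After 2 (process(A)): A:[] B:[]
After 3 (process(A)): A:[] B:[]
After 4 (send(from=B, to=A, msg='bye')): A:[bye] B:[]
After 5 (send(from=B, to=A, msg='hello')): A:[bye,hello] B:[]
After 6 (send(from=B, to=A, msg='done')): A:[bye,hello,done] B:[]
After 7 (send(from=A, to=B, msg='err')): A:[bye,hello,done] B:[err]
After 8 (send(from=B, to=A, msg='ack')): A:[bye,hello,done,ack] B:[err]
After 9 (send(from=B, to=A, msg='pong')): A:[bye,hello,done,ack,pong] B:[err]
After 10 (send(from=B, to=A, msg='sync')): A:[bye,hello,done,ack,pong,sync] B:[err]
After 11 (send(from=B, to=A, msg='final')): A:[bye,hello,done,ack,pong,sync,final] B:[err]
After 12 (process(A)): A:[hello,done,ack,pong,sync,final] B:[err]

Answer: bye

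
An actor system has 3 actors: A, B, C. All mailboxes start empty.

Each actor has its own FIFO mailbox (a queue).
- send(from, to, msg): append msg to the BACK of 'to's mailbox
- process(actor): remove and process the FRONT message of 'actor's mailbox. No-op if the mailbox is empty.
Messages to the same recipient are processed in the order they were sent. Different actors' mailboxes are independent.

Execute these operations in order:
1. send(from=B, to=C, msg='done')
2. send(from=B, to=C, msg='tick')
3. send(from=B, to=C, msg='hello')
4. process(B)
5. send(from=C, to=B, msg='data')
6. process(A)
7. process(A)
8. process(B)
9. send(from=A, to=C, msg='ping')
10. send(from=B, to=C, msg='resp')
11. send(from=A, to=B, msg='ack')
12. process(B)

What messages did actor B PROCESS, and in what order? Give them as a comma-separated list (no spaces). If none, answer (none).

Answer: data,ack

Derivation:
After 1 (send(from=B, to=C, msg='done')): A:[] B:[] C:[done]
After 2 (send(from=B, to=C, msg='tick')): A:[] B:[] C:[done,tick]
After 3 (send(from=B, to=C, msg='hello')): A:[] B:[] C:[done,tick,hello]
After 4 (process(B)): A:[] B:[] C:[done,tick,hello]
After 5 (send(from=C, to=B, msg='data')): A:[] B:[data] C:[done,tick,hello]
After 6 (process(A)): A:[] B:[data] C:[done,tick,hello]
After 7 (process(A)): A:[] B:[data] C:[done,tick,hello]
After 8 (process(B)): A:[] B:[] C:[done,tick,hello]
After 9 (send(from=A, to=C, msg='ping')): A:[] B:[] C:[done,tick,hello,ping]
After 10 (send(from=B, to=C, msg='resp')): A:[] B:[] C:[done,tick,hello,ping,resp]
After 11 (send(from=A, to=B, msg='ack')): A:[] B:[ack] C:[done,tick,hello,ping,resp]
After 12 (process(B)): A:[] B:[] C:[done,tick,hello,ping,resp]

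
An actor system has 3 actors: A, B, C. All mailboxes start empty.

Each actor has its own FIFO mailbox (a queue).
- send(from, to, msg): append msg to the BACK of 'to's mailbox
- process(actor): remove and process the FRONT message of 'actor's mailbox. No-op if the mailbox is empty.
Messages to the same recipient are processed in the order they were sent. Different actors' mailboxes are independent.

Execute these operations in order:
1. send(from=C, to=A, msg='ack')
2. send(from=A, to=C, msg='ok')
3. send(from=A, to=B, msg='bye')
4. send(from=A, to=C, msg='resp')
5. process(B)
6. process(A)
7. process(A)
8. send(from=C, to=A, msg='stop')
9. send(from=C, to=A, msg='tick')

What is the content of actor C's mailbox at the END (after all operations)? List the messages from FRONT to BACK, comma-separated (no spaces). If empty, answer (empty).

Answer: ok,resp

Derivation:
After 1 (send(from=C, to=A, msg='ack')): A:[ack] B:[] C:[]
After 2 (send(from=A, to=C, msg='ok')): A:[ack] B:[] C:[ok]
After 3 (send(from=A, to=B, msg='bye')): A:[ack] B:[bye] C:[ok]
After 4 (send(from=A, to=C, msg='resp')): A:[ack] B:[bye] C:[ok,resp]
After 5 (process(B)): A:[ack] B:[] C:[ok,resp]
After 6 (process(A)): A:[] B:[] C:[ok,resp]
After 7 (process(A)): A:[] B:[] C:[ok,resp]
After 8 (send(from=C, to=A, msg='stop')): A:[stop] B:[] C:[ok,resp]
After 9 (send(from=C, to=A, msg='tick')): A:[stop,tick] B:[] C:[ok,resp]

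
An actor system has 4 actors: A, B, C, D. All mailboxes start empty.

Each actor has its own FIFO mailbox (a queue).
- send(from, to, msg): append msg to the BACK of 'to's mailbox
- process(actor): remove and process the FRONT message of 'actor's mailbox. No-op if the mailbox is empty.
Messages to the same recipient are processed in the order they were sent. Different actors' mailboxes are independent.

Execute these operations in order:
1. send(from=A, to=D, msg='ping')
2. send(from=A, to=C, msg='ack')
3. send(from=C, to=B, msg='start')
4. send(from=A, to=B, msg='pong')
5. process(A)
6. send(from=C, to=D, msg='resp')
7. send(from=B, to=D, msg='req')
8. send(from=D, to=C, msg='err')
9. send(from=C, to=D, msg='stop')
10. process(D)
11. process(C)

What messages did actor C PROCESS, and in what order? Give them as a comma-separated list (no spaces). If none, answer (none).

After 1 (send(from=A, to=D, msg='ping')): A:[] B:[] C:[] D:[ping]
After 2 (send(from=A, to=C, msg='ack')): A:[] B:[] C:[ack] D:[ping]
After 3 (send(from=C, to=B, msg='start')): A:[] B:[start] C:[ack] D:[ping]
After 4 (send(from=A, to=B, msg='pong')): A:[] B:[start,pong] C:[ack] D:[ping]
After 5 (process(A)): A:[] B:[start,pong] C:[ack] D:[ping]
After 6 (send(from=C, to=D, msg='resp')): A:[] B:[start,pong] C:[ack] D:[ping,resp]
After 7 (send(from=B, to=D, msg='req')): A:[] B:[start,pong] C:[ack] D:[ping,resp,req]
After 8 (send(from=D, to=C, msg='err')): A:[] B:[start,pong] C:[ack,err] D:[ping,resp,req]
After 9 (send(from=C, to=D, msg='stop')): A:[] B:[start,pong] C:[ack,err] D:[ping,resp,req,stop]
After 10 (process(D)): A:[] B:[start,pong] C:[ack,err] D:[resp,req,stop]
After 11 (process(C)): A:[] B:[start,pong] C:[err] D:[resp,req,stop]

Answer: ack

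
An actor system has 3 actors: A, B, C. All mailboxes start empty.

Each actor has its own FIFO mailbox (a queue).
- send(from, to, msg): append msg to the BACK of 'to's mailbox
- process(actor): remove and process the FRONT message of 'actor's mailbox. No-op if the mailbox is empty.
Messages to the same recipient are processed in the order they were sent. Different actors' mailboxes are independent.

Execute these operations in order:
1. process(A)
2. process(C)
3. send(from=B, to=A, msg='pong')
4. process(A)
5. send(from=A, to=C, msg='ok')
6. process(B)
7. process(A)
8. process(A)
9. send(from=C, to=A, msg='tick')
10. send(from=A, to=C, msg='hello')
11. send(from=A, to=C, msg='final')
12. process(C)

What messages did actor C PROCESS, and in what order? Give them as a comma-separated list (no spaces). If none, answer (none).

After 1 (process(A)): A:[] B:[] C:[]
After 2 (process(C)): A:[] B:[] C:[]
After 3 (send(from=B, to=A, msg='pong')): A:[pong] B:[] C:[]
After 4 (process(A)): A:[] B:[] C:[]
After 5 (send(from=A, to=C, msg='ok')): A:[] B:[] C:[ok]
After 6 (process(B)): A:[] B:[] C:[ok]
After 7 (process(A)): A:[] B:[] C:[ok]
After 8 (process(A)): A:[] B:[] C:[ok]
After 9 (send(from=C, to=A, msg='tick')): A:[tick] B:[] C:[ok]
After 10 (send(from=A, to=C, msg='hello')): A:[tick] B:[] C:[ok,hello]
After 11 (send(from=A, to=C, msg='final')): A:[tick] B:[] C:[ok,hello,final]
After 12 (process(C)): A:[tick] B:[] C:[hello,final]

Answer: ok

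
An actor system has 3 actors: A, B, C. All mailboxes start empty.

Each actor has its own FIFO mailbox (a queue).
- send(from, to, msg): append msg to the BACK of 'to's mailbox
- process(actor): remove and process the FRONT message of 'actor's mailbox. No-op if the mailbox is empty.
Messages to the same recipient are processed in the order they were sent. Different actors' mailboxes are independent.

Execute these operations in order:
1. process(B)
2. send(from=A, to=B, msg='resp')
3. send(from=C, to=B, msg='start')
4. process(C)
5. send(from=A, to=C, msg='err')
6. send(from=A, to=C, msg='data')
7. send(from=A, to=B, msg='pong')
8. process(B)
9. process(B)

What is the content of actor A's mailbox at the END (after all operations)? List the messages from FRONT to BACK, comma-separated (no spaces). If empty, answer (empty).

After 1 (process(B)): A:[] B:[] C:[]
After 2 (send(from=A, to=B, msg='resp')): A:[] B:[resp] C:[]
After 3 (send(from=C, to=B, msg='start')): A:[] B:[resp,start] C:[]
After 4 (process(C)): A:[] B:[resp,start] C:[]
After 5 (send(from=A, to=C, msg='err')): A:[] B:[resp,start] C:[err]
After 6 (send(from=A, to=C, msg='data')): A:[] B:[resp,start] C:[err,data]
After 7 (send(from=A, to=B, msg='pong')): A:[] B:[resp,start,pong] C:[err,data]
After 8 (process(B)): A:[] B:[start,pong] C:[err,data]
After 9 (process(B)): A:[] B:[pong] C:[err,data]

Answer: (empty)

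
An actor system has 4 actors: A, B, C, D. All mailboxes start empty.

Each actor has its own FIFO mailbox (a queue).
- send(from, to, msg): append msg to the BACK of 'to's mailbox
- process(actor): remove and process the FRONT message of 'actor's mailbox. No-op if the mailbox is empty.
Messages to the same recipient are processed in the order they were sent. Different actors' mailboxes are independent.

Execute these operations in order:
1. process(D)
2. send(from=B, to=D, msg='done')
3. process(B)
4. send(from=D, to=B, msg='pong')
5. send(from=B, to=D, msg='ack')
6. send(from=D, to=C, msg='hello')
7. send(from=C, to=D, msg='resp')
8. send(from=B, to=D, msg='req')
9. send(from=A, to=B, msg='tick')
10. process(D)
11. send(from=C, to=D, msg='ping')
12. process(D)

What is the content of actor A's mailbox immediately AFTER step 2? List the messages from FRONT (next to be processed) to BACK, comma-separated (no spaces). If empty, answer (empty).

After 1 (process(D)): A:[] B:[] C:[] D:[]
After 2 (send(from=B, to=D, msg='done')): A:[] B:[] C:[] D:[done]

(empty)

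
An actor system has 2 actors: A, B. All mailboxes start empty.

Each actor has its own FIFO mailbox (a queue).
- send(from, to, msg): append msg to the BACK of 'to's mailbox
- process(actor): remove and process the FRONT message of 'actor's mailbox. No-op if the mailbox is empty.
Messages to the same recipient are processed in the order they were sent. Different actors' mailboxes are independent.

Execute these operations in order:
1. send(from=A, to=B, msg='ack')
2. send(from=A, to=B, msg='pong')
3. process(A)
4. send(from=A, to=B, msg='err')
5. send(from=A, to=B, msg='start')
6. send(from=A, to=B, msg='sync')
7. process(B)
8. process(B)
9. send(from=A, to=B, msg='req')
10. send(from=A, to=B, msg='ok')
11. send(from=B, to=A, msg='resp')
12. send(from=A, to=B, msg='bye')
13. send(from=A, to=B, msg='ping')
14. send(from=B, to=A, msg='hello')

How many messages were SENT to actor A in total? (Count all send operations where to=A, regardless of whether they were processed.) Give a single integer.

Answer: 2

Derivation:
After 1 (send(from=A, to=B, msg='ack')): A:[] B:[ack]
After 2 (send(from=A, to=B, msg='pong')): A:[] B:[ack,pong]
After 3 (process(A)): A:[] B:[ack,pong]
After 4 (send(from=A, to=B, msg='err')): A:[] B:[ack,pong,err]
After 5 (send(from=A, to=B, msg='start')): A:[] B:[ack,pong,err,start]
After 6 (send(from=A, to=B, msg='sync')): A:[] B:[ack,pong,err,start,sync]
After 7 (process(B)): A:[] B:[pong,err,start,sync]
After 8 (process(B)): A:[] B:[err,start,sync]
After 9 (send(from=A, to=B, msg='req')): A:[] B:[err,start,sync,req]
After 10 (send(from=A, to=B, msg='ok')): A:[] B:[err,start,sync,req,ok]
After 11 (send(from=B, to=A, msg='resp')): A:[resp] B:[err,start,sync,req,ok]
After 12 (send(from=A, to=B, msg='bye')): A:[resp] B:[err,start,sync,req,ok,bye]
After 13 (send(from=A, to=B, msg='ping')): A:[resp] B:[err,start,sync,req,ok,bye,ping]
After 14 (send(from=B, to=A, msg='hello')): A:[resp,hello] B:[err,start,sync,req,ok,bye,ping]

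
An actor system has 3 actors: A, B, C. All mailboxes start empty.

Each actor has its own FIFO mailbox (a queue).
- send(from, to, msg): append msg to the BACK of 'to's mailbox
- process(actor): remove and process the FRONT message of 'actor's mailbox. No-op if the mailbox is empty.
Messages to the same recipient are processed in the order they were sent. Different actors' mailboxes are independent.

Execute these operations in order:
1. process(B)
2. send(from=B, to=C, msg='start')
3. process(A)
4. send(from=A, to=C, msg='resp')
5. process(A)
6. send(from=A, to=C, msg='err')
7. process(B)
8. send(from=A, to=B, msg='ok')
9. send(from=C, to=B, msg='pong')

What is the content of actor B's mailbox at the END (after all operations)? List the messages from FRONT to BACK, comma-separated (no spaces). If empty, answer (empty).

Answer: ok,pong

Derivation:
After 1 (process(B)): A:[] B:[] C:[]
After 2 (send(from=B, to=C, msg='start')): A:[] B:[] C:[start]
After 3 (process(A)): A:[] B:[] C:[start]
After 4 (send(from=A, to=C, msg='resp')): A:[] B:[] C:[start,resp]
After 5 (process(A)): A:[] B:[] C:[start,resp]
After 6 (send(from=A, to=C, msg='err')): A:[] B:[] C:[start,resp,err]
After 7 (process(B)): A:[] B:[] C:[start,resp,err]
After 8 (send(from=A, to=B, msg='ok')): A:[] B:[ok] C:[start,resp,err]
After 9 (send(from=C, to=B, msg='pong')): A:[] B:[ok,pong] C:[start,resp,err]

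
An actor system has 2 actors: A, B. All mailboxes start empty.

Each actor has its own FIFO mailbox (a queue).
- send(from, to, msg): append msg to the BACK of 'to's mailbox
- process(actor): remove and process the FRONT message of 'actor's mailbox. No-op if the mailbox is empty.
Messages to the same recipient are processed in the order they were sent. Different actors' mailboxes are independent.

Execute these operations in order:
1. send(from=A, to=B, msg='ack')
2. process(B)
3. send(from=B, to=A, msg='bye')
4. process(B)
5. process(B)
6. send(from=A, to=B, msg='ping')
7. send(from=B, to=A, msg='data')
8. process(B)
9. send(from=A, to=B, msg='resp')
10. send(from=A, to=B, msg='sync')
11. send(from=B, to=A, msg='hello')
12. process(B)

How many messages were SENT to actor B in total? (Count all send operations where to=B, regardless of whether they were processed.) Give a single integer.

After 1 (send(from=A, to=B, msg='ack')): A:[] B:[ack]
After 2 (process(B)): A:[] B:[]
After 3 (send(from=B, to=A, msg='bye')): A:[bye] B:[]
After 4 (process(B)): A:[bye] B:[]
After 5 (process(B)): A:[bye] B:[]
After 6 (send(from=A, to=B, msg='ping')): A:[bye] B:[ping]
After 7 (send(from=B, to=A, msg='data')): A:[bye,data] B:[ping]
After 8 (process(B)): A:[bye,data] B:[]
After 9 (send(from=A, to=B, msg='resp')): A:[bye,data] B:[resp]
After 10 (send(from=A, to=B, msg='sync')): A:[bye,data] B:[resp,sync]
After 11 (send(from=B, to=A, msg='hello')): A:[bye,data,hello] B:[resp,sync]
After 12 (process(B)): A:[bye,data,hello] B:[sync]

Answer: 4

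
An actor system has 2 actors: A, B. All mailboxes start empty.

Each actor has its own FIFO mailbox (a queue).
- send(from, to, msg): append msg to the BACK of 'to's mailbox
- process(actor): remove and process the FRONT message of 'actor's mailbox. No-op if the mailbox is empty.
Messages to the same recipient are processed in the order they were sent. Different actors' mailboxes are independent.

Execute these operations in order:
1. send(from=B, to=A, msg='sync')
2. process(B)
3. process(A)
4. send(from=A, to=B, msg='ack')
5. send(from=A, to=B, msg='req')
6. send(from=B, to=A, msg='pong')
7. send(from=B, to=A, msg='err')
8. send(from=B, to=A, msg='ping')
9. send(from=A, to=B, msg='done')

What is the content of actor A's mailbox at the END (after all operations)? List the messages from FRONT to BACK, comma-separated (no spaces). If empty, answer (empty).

Answer: pong,err,ping

Derivation:
After 1 (send(from=B, to=A, msg='sync')): A:[sync] B:[]
After 2 (process(B)): A:[sync] B:[]
After 3 (process(A)): A:[] B:[]
After 4 (send(from=A, to=B, msg='ack')): A:[] B:[ack]
After 5 (send(from=A, to=B, msg='req')): A:[] B:[ack,req]
After 6 (send(from=B, to=A, msg='pong')): A:[pong] B:[ack,req]
After 7 (send(from=B, to=A, msg='err')): A:[pong,err] B:[ack,req]
After 8 (send(from=B, to=A, msg='ping')): A:[pong,err,ping] B:[ack,req]
After 9 (send(from=A, to=B, msg='done')): A:[pong,err,ping] B:[ack,req,done]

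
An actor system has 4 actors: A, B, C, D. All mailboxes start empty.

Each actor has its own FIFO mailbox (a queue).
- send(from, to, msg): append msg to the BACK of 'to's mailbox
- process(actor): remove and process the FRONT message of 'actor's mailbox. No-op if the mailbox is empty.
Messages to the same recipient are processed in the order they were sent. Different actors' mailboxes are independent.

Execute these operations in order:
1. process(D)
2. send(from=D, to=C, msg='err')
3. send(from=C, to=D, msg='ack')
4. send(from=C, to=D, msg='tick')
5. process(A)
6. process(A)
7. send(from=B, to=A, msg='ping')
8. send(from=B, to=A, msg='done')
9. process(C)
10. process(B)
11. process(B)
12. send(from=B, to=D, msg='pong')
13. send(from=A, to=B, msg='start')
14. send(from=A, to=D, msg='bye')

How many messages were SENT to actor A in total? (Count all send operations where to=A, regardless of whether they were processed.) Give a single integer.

Answer: 2

Derivation:
After 1 (process(D)): A:[] B:[] C:[] D:[]
After 2 (send(from=D, to=C, msg='err')): A:[] B:[] C:[err] D:[]
After 3 (send(from=C, to=D, msg='ack')): A:[] B:[] C:[err] D:[ack]
After 4 (send(from=C, to=D, msg='tick')): A:[] B:[] C:[err] D:[ack,tick]
After 5 (process(A)): A:[] B:[] C:[err] D:[ack,tick]
After 6 (process(A)): A:[] B:[] C:[err] D:[ack,tick]
After 7 (send(from=B, to=A, msg='ping')): A:[ping] B:[] C:[err] D:[ack,tick]
After 8 (send(from=B, to=A, msg='done')): A:[ping,done] B:[] C:[err] D:[ack,tick]
After 9 (process(C)): A:[ping,done] B:[] C:[] D:[ack,tick]
After 10 (process(B)): A:[ping,done] B:[] C:[] D:[ack,tick]
After 11 (process(B)): A:[ping,done] B:[] C:[] D:[ack,tick]
After 12 (send(from=B, to=D, msg='pong')): A:[ping,done] B:[] C:[] D:[ack,tick,pong]
After 13 (send(from=A, to=B, msg='start')): A:[ping,done] B:[start] C:[] D:[ack,tick,pong]
After 14 (send(from=A, to=D, msg='bye')): A:[ping,done] B:[start] C:[] D:[ack,tick,pong,bye]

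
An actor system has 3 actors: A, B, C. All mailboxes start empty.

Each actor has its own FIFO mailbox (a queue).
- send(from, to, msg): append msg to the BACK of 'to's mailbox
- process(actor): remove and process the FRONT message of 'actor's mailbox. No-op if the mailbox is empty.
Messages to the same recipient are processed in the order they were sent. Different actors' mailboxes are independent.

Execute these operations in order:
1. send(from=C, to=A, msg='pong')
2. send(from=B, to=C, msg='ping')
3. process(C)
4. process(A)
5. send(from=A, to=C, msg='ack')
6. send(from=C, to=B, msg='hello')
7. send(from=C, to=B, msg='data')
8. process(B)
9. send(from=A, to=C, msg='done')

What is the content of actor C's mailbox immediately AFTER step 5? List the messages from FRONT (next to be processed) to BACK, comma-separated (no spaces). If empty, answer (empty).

After 1 (send(from=C, to=A, msg='pong')): A:[pong] B:[] C:[]
After 2 (send(from=B, to=C, msg='ping')): A:[pong] B:[] C:[ping]
After 3 (process(C)): A:[pong] B:[] C:[]
After 4 (process(A)): A:[] B:[] C:[]
After 5 (send(from=A, to=C, msg='ack')): A:[] B:[] C:[ack]

ack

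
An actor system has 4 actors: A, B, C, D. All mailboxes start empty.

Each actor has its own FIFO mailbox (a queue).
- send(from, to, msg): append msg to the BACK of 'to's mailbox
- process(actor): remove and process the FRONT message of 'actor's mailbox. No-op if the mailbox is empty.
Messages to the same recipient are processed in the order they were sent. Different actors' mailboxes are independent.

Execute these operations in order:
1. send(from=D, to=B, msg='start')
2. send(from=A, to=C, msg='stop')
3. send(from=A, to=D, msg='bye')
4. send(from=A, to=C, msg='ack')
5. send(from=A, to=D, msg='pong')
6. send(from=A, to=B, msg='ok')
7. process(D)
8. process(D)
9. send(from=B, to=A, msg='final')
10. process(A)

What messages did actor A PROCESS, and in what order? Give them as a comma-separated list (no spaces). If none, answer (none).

Answer: final

Derivation:
After 1 (send(from=D, to=B, msg='start')): A:[] B:[start] C:[] D:[]
After 2 (send(from=A, to=C, msg='stop')): A:[] B:[start] C:[stop] D:[]
After 3 (send(from=A, to=D, msg='bye')): A:[] B:[start] C:[stop] D:[bye]
After 4 (send(from=A, to=C, msg='ack')): A:[] B:[start] C:[stop,ack] D:[bye]
After 5 (send(from=A, to=D, msg='pong')): A:[] B:[start] C:[stop,ack] D:[bye,pong]
After 6 (send(from=A, to=B, msg='ok')): A:[] B:[start,ok] C:[stop,ack] D:[bye,pong]
After 7 (process(D)): A:[] B:[start,ok] C:[stop,ack] D:[pong]
After 8 (process(D)): A:[] B:[start,ok] C:[stop,ack] D:[]
After 9 (send(from=B, to=A, msg='final')): A:[final] B:[start,ok] C:[stop,ack] D:[]
After 10 (process(A)): A:[] B:[start,ok] C:[stop,ack] D:[]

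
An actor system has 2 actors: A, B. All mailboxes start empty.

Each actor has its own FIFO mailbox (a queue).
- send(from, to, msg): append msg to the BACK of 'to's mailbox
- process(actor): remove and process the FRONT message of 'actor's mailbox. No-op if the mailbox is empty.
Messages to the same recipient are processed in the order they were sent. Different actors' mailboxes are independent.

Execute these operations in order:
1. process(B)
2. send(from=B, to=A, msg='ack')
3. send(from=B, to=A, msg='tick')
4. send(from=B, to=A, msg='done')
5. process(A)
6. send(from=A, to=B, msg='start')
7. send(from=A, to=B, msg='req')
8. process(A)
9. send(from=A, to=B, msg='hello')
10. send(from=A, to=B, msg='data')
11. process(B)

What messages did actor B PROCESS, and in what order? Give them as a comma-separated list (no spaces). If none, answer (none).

After 1 (process(B)): A:[] B:[]
After 2 (send(from=B, to=A, msg='ack')): A:[ack] B:[]
After 3 (send(from=B, to=A, msg='tick')): A:[ack,tick] B:[]
After 4 (send(from=B, to=A, msg='done')): A:[ack,tick,done] B:[]
After 5 (process(A)): A:[tick,done] B:[]
After 6 (send(from=A, to=B, msg='start')): A:[tick,done] B:[start]
After 7 (send(from=A, to=B, msg='req')): A:[tick,done] B:[start,req]
After 8 (process(A)): A:[done] B:[start,req]
After 9 (send(from=A, to=B, msg='hello')): A:[done] B:[start,req,hello]
After 10 (send(from=A, to=B, msg='data')): A:[done] B:[start,req,hello,data]
After 11 (process(B)): A:[done] B:[req,hello,data]

Answer: start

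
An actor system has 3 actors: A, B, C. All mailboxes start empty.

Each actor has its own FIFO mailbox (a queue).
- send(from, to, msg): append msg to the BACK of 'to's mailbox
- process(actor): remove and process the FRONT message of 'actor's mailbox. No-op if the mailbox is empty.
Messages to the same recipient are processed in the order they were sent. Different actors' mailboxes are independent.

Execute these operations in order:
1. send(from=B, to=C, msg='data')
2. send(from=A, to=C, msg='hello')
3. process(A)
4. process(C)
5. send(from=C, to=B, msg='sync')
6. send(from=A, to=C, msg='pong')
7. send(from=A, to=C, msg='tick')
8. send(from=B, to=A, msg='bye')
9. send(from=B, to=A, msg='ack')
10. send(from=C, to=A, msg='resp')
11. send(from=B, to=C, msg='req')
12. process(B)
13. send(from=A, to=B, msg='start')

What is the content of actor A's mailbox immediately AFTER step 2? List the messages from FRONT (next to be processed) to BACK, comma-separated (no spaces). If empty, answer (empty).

After 1 (send(from=B, to=C, msg='data')): A:[] B:[] C:[data]
After 2 (send(from=A, to=C, msg='hello')): A:[] B:[] C:[data,hello]

(empty)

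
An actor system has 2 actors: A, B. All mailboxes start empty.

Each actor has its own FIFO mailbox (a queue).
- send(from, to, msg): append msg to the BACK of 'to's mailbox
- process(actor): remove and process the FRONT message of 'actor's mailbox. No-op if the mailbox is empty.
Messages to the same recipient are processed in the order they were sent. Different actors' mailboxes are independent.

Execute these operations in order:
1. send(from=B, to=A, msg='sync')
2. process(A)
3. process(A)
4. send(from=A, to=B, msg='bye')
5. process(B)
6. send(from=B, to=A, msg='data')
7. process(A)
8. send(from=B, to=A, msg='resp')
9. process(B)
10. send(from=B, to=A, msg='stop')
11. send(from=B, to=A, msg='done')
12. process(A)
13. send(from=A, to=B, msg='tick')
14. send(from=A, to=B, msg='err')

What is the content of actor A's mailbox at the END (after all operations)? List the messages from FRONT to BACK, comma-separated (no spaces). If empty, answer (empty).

After 1 (send(from=B, to=A, msg='sync')): A:[sync] B:[]
After 2 (process(A)): A:[] B:[]
After 3 (process(A)): A:[] B:[]
After 4 (send(from=A, to=B, msg='bye')): A:[] B:[bye]
After 5 (process(B)): A:[] B:[]
After 6 (send(from=B, to=A, msg='data')): A:[data] B:[]
After 7 (process(A)): A:[] B:[]
After 8 (send(from=B, to=A, msg='resp')): A:[resp] B:[]
After 9 (process(B)): A:[resp] B:[]
After 10 (send(from=B, to=A, msg='stop')): A:[resp,stop] B:[]
After 11 (send(from=B, to=A, msg='done')): A:[resp,stop,done] B:[]
After 12 (process(A)): A:[stop,done] B:[]
After 13 (send(from=A, to=B, msg='tick')): A:[stop,done] B:[tick]
After 14 (send(from=A, to=B, msg='err')): A:[stop,done] B:[tick,err]

Answer: stop,done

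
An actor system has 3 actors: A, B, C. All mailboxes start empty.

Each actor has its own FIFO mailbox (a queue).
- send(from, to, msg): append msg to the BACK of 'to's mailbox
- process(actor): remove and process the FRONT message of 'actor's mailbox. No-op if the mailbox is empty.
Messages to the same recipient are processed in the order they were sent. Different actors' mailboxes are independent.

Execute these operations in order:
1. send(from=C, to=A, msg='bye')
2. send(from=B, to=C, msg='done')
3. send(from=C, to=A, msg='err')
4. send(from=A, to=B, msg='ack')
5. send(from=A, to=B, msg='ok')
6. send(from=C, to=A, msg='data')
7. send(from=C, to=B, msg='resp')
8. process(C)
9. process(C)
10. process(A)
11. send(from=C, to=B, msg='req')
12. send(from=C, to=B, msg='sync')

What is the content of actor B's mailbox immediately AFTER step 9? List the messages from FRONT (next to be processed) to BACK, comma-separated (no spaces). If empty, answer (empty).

After 1 (send(from=C, to=A, msg='bye')): A:[bye] B:[] C:[]
After 2 (send(from=B, to=C, msg='done')): A:[bye] B:[] C:[done]
After 3 (send(from=C, to=A, msg='err')): A:[bye,err] B:[] C:[done]
After 4 (send(from=A, to=B, msg='ack')): A:[bye,err] B:[ack] C:[done]
After 5 (send(from=A, to=B, msg='ok')): A:[bye,err] B:[ack,ok] C:[done]
After 6 (send(from=C, to=A, msg='data')): A:[bye,err,data] B:[ack,ok] C:[done]
After 7 (send(from=C, to=B, msg='resp')): A:[bye,err,data] B:[ack,ok,resp] C:[done]
After 8 (process(C)): A:[bye,err,data] B:[ack,ok,resp] C:[]
After 9 (process(C)): A:[bye,err,data] B:[ack,ok,resp] C:[]

ack,ok,resp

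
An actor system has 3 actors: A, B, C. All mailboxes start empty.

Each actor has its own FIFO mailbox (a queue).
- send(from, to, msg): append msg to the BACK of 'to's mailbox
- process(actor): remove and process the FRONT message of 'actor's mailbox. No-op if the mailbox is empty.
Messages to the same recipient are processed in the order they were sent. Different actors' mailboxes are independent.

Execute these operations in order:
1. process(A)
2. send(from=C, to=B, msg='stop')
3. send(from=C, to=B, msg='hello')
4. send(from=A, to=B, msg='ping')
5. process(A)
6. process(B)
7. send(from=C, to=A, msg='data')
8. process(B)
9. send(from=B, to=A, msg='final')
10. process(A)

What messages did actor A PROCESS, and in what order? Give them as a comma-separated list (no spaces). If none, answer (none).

Answer: data

Derivation:
After 1 (process(A)): A:[] B:[] C:[]
After 2 (send(from=C, to=B, msg='stop')): A:[] B:[stop] C:[]
After 3 (send(from=C, to=B, msg='hello')): A:[] B:[stop,hello] C:[]
After 4 (send(from=A, to=B, msg='ping')): A:[] B:[stop,hello,ping] C:[]
After 5 (process(A)): A:[] B:[stop,hello,ping] C:[]
After 6 (process(B)): A:[] B:[hello,ping] C:[]
After 7 (send(from=C, to=A, msg='data')): A:[data] B:[hello,ping] C:[]
After 8 (process(B)): A:[data] B:[ping] C:[]
After 9 (send(from=B, to=A, msg='final')): A:[data,final] B:[ping] C:[]
After 10 (process(A)): A:[final] B:[ping] C:[]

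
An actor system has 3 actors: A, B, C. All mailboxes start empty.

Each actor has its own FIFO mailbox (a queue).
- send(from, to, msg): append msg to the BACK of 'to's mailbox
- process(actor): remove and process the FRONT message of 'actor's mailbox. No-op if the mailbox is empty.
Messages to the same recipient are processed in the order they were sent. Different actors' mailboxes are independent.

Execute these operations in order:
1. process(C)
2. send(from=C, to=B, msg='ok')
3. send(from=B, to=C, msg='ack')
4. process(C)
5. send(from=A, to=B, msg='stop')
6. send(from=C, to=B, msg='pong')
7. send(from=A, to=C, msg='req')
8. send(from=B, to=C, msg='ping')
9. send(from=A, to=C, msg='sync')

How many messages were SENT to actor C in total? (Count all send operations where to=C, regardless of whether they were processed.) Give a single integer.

Answer: 4

Derivation:
After 1 (process(C)): A:[] B:[] C:[]
After 2 (send(from=C, to=B, msg='ok')): A:[] B:[ok] C:[]
After 3 (send(from=B, to=C, msg='ack')): A:[] B:[ok] C:[ack]
After 4 (process(C)): A:[] B:[ok] C:[]
After 5 (send(from=A, to=B, msg='stop')): A:[] B:[ok,stop] C:[]
After 6 (send(from=C, to=B, msg='pong')): A:[] B:[ok,stop,pong] C:[]
After 7 (send(from=A, to=C, msg='req')): A:[] B:[ok,stop,pong] C:[req]
After 8 (send(from=B, to=C, msg='ping')): A:[] B:[ok,stop,pong] C:[req,ping]
After 9 (send(from=A, to=C, msg='sync')): A:[] B:[ok,stop,pong] C:[req,ping,sync]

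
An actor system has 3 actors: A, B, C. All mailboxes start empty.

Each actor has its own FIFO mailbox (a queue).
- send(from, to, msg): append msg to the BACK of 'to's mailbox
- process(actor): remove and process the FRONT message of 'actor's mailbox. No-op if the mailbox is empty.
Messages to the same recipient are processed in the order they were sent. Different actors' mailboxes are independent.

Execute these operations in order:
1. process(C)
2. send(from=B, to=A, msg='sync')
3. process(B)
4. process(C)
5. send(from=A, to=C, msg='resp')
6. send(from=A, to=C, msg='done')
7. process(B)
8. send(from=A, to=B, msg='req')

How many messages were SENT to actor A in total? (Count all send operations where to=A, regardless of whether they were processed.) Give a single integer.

Answer: 1

Derivation:
After 1 (process(C)): A:[] B:[] C:[]
After 2 (send(from=B, to=A, msg='sync')): A:[sync] B:[] C:[]
After 3 (process(B)): A:[sync] B:[] C:[]
After 4 (process(C)): A:[sync] B:[] C:[]
After 5 (send(from=A, to=C, msg='resp')): A:[sync] B:[] C:[resp]
After 6 (send(from=A, to=C, msg='done')): A:[sync] B:[] C:[resp,done]
After 7 (process(B)): A:[sync] B:[] C:[resp,done]
After 8 (send(from=A, to=B, msg='req')): A:[sync] B:[req] C:[resp,done]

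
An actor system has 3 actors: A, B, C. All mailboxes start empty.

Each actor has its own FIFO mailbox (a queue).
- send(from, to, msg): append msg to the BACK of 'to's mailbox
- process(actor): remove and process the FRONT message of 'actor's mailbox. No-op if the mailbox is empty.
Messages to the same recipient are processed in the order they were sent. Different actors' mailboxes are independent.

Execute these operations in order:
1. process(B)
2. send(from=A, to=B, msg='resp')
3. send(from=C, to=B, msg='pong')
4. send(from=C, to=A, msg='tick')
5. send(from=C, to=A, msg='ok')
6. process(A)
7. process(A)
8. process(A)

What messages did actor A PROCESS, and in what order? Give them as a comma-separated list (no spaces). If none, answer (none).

Answer: tick,ok

Derivation:
After 1 (process(B)): A:[] B:[] C:[]
After 2 (send(from=A, to=B, msg='resp')): A:[] B:[resp] C:[]
After 3 (send(from=C, to=B, msg='pong')): A:[] B:[resp,pong] C:[]
After 4 (send(from=C, to=A, msg='tick')): A:[tick] B:[resp,pong] C:[]
After 5 (send(from=C, to=A, msg='ok')): A:[tick,ok] B:[resp,pong] C:[]
After 6 (process(A)): A:[ok] B:[resp,pong] C:[]
After 7 (process(A)): A:[] B:[resp,pong] C:[]
After 8 (process(A)): A:[] B:[resp,pong] C:[]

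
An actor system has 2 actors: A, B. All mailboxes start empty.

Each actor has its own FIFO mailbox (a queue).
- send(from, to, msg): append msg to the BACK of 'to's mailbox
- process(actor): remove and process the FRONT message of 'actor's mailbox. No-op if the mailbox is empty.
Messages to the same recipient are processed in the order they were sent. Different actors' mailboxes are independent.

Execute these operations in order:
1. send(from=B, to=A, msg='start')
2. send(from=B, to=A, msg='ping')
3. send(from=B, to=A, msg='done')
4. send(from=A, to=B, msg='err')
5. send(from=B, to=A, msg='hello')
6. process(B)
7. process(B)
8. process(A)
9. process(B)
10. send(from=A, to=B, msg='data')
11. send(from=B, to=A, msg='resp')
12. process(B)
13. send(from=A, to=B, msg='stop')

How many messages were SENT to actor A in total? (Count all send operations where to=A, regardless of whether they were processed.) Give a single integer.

Answer: 5

Derivation:
After 1 (send(from=B, to=A, msg='start')): A:[start] B:[]
After 2 (send(from=B, to=A, msg='ping')): A:[start,ping] B:[]
After 3 (send(from=B, to=A, msg='done')): A:[start,ping,done] B:[]
After 4 (send(from=A, to=B, msg='err')): A:[start,ping,done] B:[err]
After 5 (send(from=B, to=A, msg='hello')): A:[start,ping,done,hello] B:[err]
After 6 (process(B)): A:[start,ping,done,hello] B:[]
After 7 (process(B)): A:[start,ping,done,hello] B:[]
After 8 (process(A)): A:[ping,done,hello] B:[]
After 9 (process(B)): A:[ping,done,hello] B:[]
After 10 (send(from=A, to=B, msg='data')): A:[ping,done,hello] B:[data]
After 11 (send(from=B, to=A, msg='resp')): A:[ping,done,hello,resp] B:[data]
After 12 (process(B)): A:[ping,done,hello,resp] B:[]
After 13 (send(from=A, to=B, msg='stop')): A:[ping,done,hello,resp] B:[stop]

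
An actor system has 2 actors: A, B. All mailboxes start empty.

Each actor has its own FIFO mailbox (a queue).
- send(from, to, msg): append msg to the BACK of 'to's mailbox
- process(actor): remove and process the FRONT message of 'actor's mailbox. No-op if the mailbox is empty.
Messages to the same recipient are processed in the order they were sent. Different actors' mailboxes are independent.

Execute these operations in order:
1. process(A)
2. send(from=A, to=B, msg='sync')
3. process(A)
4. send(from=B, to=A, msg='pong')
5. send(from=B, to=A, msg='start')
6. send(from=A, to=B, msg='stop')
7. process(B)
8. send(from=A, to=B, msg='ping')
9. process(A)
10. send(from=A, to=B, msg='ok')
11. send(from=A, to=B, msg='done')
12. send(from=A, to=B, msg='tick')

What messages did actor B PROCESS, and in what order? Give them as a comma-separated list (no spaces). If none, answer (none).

Answer: sync

Derivation:
After 1 (process(A)): A:[] B:[]
After 2 (send(from=A, to=B, msg='sync')): A:[] B:[sync]
After 3 (process(A)): A:[] B:[sync]
After 4 (send(from=B, to=A, msg='pong')): A:[pong] B:[sync]
After 5 (send(from=B, to=A, msg='start')): A:[pong,start] B:[sync]
After 6 (send(from=A, to=B, msg='stop')): A:[pong,start] B:[sync,stop]
After 7 (process(B)): A:[pong,start] B:[stop]
After 8 (send(from=A, to=B, msg='ping')): A:[pong,start] B:[stop,ping]
After 9 (process(A)): A:[start] B:[stop,ping]
After 10 (send(from=A, to=B, msg='ok')): A:[start] B:[stop,ping,ok]
After 11 (send(from=A, to=B, msg='done')): A:[start] B:[stop,ping,ok,done]
After 12 (send(from=A, to=B, msg='tick')): A:[start] B:[stop,ping,ok,done,tick]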